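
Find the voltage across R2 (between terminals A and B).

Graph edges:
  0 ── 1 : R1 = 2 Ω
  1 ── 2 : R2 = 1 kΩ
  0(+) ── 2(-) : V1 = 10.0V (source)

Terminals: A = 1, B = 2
R1 and R2 are in series across V1 (node 0 → node 1 → node 2), and the output A–B is taken across R2, so this is a voltage divider.
Series current: I = V1/(R1 + R2) = 10/(2 + 1000) = 10/1002 = 0.00998 A
V_R2 = I × R2 = V1 × R2/(R1 + R2) = 10 × 1000/1002 = 9.98 V

Final answer: 9.98 V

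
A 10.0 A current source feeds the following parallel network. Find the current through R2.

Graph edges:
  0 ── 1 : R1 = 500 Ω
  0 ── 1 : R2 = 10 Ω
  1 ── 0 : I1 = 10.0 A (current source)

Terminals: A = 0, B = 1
All resistors sit directly between nodes 0 and 1, so they are in parallel and share one voltage V; the full source current 10 A splits among them.
1/R_par = 1/500 + 1/10 = 0.102 S  =>  R_par = 9.804 Ω
V = I × R_par = 10 × 9.804 = 98.04 V
I_R2 = V/R2 = 98.04/10 = 9.804 A

Final answer: 9.804 A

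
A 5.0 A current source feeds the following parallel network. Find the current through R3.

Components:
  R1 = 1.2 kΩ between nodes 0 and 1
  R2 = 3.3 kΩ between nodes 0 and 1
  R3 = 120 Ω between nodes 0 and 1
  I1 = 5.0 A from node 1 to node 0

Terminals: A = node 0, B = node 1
All resistors sit directly between nodes 0 and 1, so they are in parallel and share one voltage V; the full source current 5 A splits among them.
1/R_par = 1/1200 + 1/3300 + 1/120 = 0.00947 S  =>  R_par = 105.6 Ω
V = I × R_par = 5 × 105.6 = 528 V
I_R3 = V/R3 = 528/120 = 4.4 A

Final answer: 4.4 A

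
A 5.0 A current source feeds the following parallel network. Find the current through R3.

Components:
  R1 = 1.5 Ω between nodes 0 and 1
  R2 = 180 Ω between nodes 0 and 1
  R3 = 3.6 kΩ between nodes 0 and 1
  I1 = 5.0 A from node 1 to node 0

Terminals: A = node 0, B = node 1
All resistors sit directly between nodes 0 and 1, so they are in parallel and share one voltage V; the full source current 5 A splits among them.
1/R_par = 1/1.5 + 1/180 + 1/3600 = 0.6725 S  =>  R_par = 1.487 Ω
V = I × R_par = 5 × 1.487 = 7.435 V
I_R3 = V/R3 = 7.435/3600 = 0.002065 A

Final answer: 0.002065 A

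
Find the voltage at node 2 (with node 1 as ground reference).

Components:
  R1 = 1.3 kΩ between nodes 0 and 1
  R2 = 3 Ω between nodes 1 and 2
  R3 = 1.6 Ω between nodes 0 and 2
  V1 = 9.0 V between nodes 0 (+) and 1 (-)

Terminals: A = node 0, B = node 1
Nodal analysis, taking node 1 as the 0 V reference.
Source V1 fixes V_0 = 9 V.
KCL at each unknown node (sum of currents leaving = 0; resistances in Ω):
  Node 2: (V_2 - 0)/3 + (V_2 - 9)/1.6 = 0
Collecting terms: 0.9583 × V_2 = 5.625  =>  V_2 = 5.87 V
The requested potential is V_2 = 5.87 V.

Final answer: V_2 = 5.87 V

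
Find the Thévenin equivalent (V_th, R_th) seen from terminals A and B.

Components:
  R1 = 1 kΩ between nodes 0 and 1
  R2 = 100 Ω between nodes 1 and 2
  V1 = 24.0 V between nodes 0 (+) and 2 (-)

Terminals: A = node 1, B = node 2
Step 1 — V_th is the open-circuit voltage V_A - V_B (nothing connected across the terminals).
Nodal analysis, taking node 2 as the 0 V reference.
Source V1 fixes V_0 = 24 V.
KCL at each unknown node (sum of currents leaving = 0; resistances in Ω):
  Node 1: (V_1 - 24)/1000 + (V_1 - 0)/100 = 0
Collecting terms: 0.011 × V_1 = 0.024  =>  V_1 = 2.182 V
V_th = V_1 - V_2 = 2.182 - 0 = 2.182 V
Step 2 — R_th: zero the source — replace V1 by a short circuit (node 2 merges into node 0) — and find the resistance seen between A (node 1) and B (node 0).
Reduce the network between node 1 (A) and node 0 (B) by series/parallel combination:
  Rp1 = R1 ‖ R2 (parallel, both between nodes 0 and 1) = 1/(1/1000 + 1/100) = 90.91 Ω
R_th = 90.91 Ω

Final answer: V_th = 2.182 V, R_th = 90.91 Ω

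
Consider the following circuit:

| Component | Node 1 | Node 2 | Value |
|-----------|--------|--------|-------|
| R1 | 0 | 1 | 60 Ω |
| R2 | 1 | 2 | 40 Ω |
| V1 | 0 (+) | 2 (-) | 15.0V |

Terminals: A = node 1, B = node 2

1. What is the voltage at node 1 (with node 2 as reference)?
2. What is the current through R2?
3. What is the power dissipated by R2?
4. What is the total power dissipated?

Nodal analysis, taking node 2 as the 0 V reference.
Source V1 fixes V_0 = 15 V.
KCL at each unknown node (sum of currents leaving = 0; resistances in Ω):
  Node 1: (V_1 - 15)/60 + (V_1 - 0)/40 = 0
Collecting terms: 0.04167 × V_1 = 0.25  =>  V_1 = 6 V
Part 1:
  Read off the nodal solution: V_1 = 6 V
Part 2:
  I_R2 = (V_1 - V_2)/R2 = (6 - 0)/40 = 0.15 A
  Magnitude: I_R2 = 0.15 A
Part 3:
  I_R2 = (V_1 - V_2)/R2 = (6 - 0)/40 = 0.15 A
  P_R2 = I_R2² × R2 = (0.15)² × 40 = 0.9 W
Part 4:
  Power in each resistor, P = (ΔV)²/R:
    P_R1 = (15 - 6)²/60 = 1.35 W
    P_R2 = (6 - 0)²/40 = 0.9 W
  P_total = P_R1 + P_R2 = 2.25 W

Final answers:
1. V_1 = 6 V
2. I_R2 = 0.15 A
3. P_R2 = 0.9 W
4. P_total = 2.25 W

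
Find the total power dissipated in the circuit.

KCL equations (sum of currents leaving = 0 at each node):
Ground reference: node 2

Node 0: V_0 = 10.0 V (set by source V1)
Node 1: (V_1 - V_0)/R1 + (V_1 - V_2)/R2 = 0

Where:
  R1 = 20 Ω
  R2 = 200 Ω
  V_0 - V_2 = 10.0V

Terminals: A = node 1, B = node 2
Nodal analysis, taking node 2 as the 0 V reference.
Source V1 fixes V_0 = 10 V.
KCL at each unknown node (sum of currents leaving = 0; resistances in Ω):
  Node 1: (V_1 - 10)/20 + (V_1 - 0)/200 = 0
Collecting terms: 0.055 × V_1 = 0.5  =>  V_1 = 9.091 V
Power in each resistor, P = (ΔV)²/R:
  P_R1 = (10 - 9.091)²/20 = 0.04132 W
  P_R2 = (9.091 - 0)²/200 = 0.4132 W
P_total = P_R1 + P_R2 = 0.4545 W

Final answer: 0.4545 W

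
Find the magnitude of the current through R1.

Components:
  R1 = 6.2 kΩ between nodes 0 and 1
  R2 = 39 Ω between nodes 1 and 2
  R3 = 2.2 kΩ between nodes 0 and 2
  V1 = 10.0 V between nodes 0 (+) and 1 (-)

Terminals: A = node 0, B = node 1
Nodal analysis, taking node 1 as the 0 V reference.
Source V1 fixes V_0 = 10 V.
KCL at each unknown node (sum of currents leaving = 0; resistances in Ω):
  Node 2: (V_2 - 0)/39 + (V_2 - 10)/2200 = 0
Collecting terms: 0.0261 × V_2 = 0.004545  =>  V_2 = 0.1742 V
I_R1 = (V_0 - V_1)/R1 = (10 - 0)/6200 = 0.001613 A
|I_R1| = 0.001613 A

Final answer: |I_R1| = 0.001613 A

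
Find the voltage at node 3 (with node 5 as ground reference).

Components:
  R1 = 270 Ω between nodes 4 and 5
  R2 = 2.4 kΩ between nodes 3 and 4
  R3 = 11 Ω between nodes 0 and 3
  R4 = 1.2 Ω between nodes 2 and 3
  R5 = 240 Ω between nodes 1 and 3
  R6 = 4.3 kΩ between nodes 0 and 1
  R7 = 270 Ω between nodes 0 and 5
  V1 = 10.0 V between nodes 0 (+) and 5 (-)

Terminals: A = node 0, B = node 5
Nodal analysis, taking node 5 as the 0 V reference.
Source V1 fixes V_0 = 10 V.
KCL at each unknown node (sum of currents leaving = 0; resistances in Ω):
  Node 1: (V_1 - V_3)/240 + (V_1 - 10)/4300 = 0
  Node 2: (V_2 - V_3)/1.2 = 0
  Node 3: (V_3 - V_4)/2400 + (V_3 - 10)/11 + (V_3 - V_2)/1.2 + (V_3 - V_1)/240 = 0
  Node 4: (V_4 - 0)/270 + (V_4 - V_3)/2400 = 0
Collecting terms (coefficients in siemens):
  0.004399·V_1 - 0.004167·V_3 = 0.002326
  0.8333·V_2 - 0.8333·V_3 = 0
  0.9288·V_3 - 0.004167·V_1 - 0.8333·V_2 - 0.0004167·V_4 = 0.9091
  0.00412·V_4 - 0.0004167·V_3 = 0
Solving these 4 simultaneous equations (Gaussian elimination) gives:
  V_1 = 9.961 V, V_2 = 9.959 V, V_3 = 9.959 V, V_4 = 1.007 V
The requested potential is V_3 = 9.959 V.

Final answer: V_3 = 9.959 V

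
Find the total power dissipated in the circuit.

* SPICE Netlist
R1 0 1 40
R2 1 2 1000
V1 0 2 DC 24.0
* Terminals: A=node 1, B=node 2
Nodal analysis, taking node 2 as the 0 V reference.
Source V1 fixes V_0 = 24 V.
KCL at each unknown node (sum of currents leaving = 0; resistances in Ω):
  Node 1: (V_1 - 24)/40 + (V_1 - 0)/1000 = 0
Collecting terms: 0.026 × V_1 = 0.6  =>  V_1 = 23.08 V
Power in each resistor, P = (ΔV)²/R:
  P_R1 = (24 - 23.08)²/40 = 0.0213 W
  P_R2 = (23.08 - 0)²/1000 = 0.5325 W
P_total = P_R1 + P_R2 = 0.5538 W

Final answer: 0.5538 W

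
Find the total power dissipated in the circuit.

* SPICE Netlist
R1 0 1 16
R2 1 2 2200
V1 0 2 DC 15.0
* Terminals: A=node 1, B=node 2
Nodal analysis, taking node 2 as the 0 V reference.
Source V1 fixes V_0 = 15 V.
KCL at each unknown node (sum of currents leaving = 0; resistances in Ω):
  Node 1: (V_1 - 15)/16 + (V_1 - 0)/2200 = 0
Collecting terms: 0.06295 × V_1 = 0.9375  =>  V_1 = 14.89 V
Power in each resistor, P = (ΔV)²/R:
  P_R1 = (15 - 14.89)²/16 = 0.0007331 W
  P_R2 = (14.89 - 0)²/2200 = 0.1008 W
P_total = P_R1 + P_R2 = 0.1015 W

Final answer: 0.1015 W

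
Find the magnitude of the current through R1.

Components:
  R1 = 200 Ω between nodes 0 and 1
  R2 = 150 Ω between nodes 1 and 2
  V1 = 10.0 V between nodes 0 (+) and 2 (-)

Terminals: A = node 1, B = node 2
Nodal analysis, taking node 2 as the 0 V reference.
Source V1 fixes V_0 = 10 V.
KCL at each unknown node (sum of currents leaving = 0; resistances in Ω):
  Node 1: (V_1 - 10)/200 + (V_1 - 0)/150 = 0
Collecting terms: 0.01167 × V_1 = 0.05  =>  V_1 = 4.286 V
I_R1 = (V_0 - V_1)/R1 = (10 - 4.286)/200 = 0.02857 A
|I_R1| = 0.02857 A

Final answer: |I_R1| = 0.02857 A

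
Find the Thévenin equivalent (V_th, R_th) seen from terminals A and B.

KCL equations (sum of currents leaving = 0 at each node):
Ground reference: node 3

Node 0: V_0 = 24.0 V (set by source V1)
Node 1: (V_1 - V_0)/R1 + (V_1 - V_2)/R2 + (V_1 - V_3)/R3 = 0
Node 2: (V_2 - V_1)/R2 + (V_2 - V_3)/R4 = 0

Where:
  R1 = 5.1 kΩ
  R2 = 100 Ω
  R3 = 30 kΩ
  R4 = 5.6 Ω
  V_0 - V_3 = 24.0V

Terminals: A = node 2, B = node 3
Step 1 — V_th is the open-circuit voltage V_A - V_B (nothing connected across the terminals).
Nodal analysis, taking node 3 as the 0 V reference.
Source V1 fixes V_0 = 24 V.
KCL at each unknown node (sum of currents leaving = 0; resistances in Ω):
  Node 1: (V_1 - 24)/5100 + (V_1 - V_2)/100 + (V_1 - 0)/30000 = 0
  Node 2: (V_2 - V_1)/100 + (V_2 - 0)/5.6 = 0
Collecting terms (coefficients in siemens):
  0.01023·V_1 - 0.01·V_2 = 0.004706
  0.1886·V_2 - 0.01·V_1 = 0
Determinant D = (0.01023)(0.1886) - (-0.01)(-0.01) = 0.001829
V_1 = [(0.004706)(0.1886) - (-0.01)(0)]/D = 0.4852 V
V_2 = [(0.01023)(0) - (0.004706)(-0.01)]/D = 0.02573 V
V_th = V_2 - V_3 = 0.02573 - 0 = 0.02573 V
Step 2 — R_th: zero the source — replace V1 by a short circuit (node 3 merges into node 0) — and find the resistance seen between A (node 2) and B (node 0).
Reduce the network between node 2 (A) and node 0 (B) by series/parallel combination:
  Rp1 = R1 ‖ R3 (parallel, both between nodes 0 and 1) = 1/(1/5100 + 1/30000) = 4359 Ω
  Rs1 = R2 + Rp1 (series, joined only at node 1) = 100 + 4359 = 4459 Ω
  Rp2 = R4 ‖ Rs1 (parallel, both between nodes 0 and 2) = 1/(1/5.6 + 1/4459) = 5.593 Ω
R_th = 5.593 Ω

Final answer: V_th = 0.02573 V, R_th = 5.593 Ω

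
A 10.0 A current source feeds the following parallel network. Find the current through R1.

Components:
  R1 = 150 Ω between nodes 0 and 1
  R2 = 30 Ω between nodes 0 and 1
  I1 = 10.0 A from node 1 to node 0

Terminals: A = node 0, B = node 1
All resistors sit directly between nodes 0 and 1, so they are in parallel and share one voltage V; the full source current 10 A splits among them.
1/R_par = 1/150 + 1/30 = 0.04 S  =>  R_par = 25 Ω
V = I × R_par = 10 × 25 = 250 V
I_R1 = V/R1 = 250/150 = 1.667 A

Final answer: 1.667 A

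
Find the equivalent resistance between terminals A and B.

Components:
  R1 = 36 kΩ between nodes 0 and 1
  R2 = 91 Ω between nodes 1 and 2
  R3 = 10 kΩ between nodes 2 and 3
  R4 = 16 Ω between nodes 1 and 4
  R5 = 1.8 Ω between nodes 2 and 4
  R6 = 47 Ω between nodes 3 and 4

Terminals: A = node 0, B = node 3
The network is not a plain series/parallel combination. Inject a 1 A test current into terminal A (node 0) and return it from terminal B (node 3); then R_eq = V_A / (1 A).
Nodal analysis, taking node 3 as the 0 V reference.
Current source I_test pushes 1 A into node 0 and draws it out of node 3.
KCL at each unknown node (sum of currents leaving = 0; resistances in Ω):
  Node 0: (V_0 - V_1)/36000 - 1 = 0
  Node 1: (V_1 - V_0)/36000 + (V_1 - V_2)/91 + (V_1 - V_4)/16 = 0
  Node 2: (V_2 - V_1)/91 + (V_2 - 0)/10000 + (V_2 - V_4)/1.8 = 0
  Node 4: (V_4 - V_1)/16 + (V_4 - V_2)/1.8 + (V_4 - 0)/47 = 0
Collecting terms (coefficients in siemens):
  0.00002778·V_0 - 0.00002778·V_1 = 1
  0.07352·V_1 - 0.00002778·V_0 - 0.01099·V_2 - 0.0625·V_4 = 0
  0.5666·V_2 - 0.01099·V_1 - 0.5556·V_4 = 0
  0.6393·V_4 - 0.0625·V_1 - 0.5556·V_2 = 0
Solving these 4 simultaneous equations (Gaussian elimination) gives:
  V_0 = 36060 V, V_1 = 60.42 V, V_2 = 47.04 V, V_4 = 46.78 V
R_eq = V_0 / 1 A = 36060 Ω = 36.06 kΩ

Final answer: 36.06 kΩ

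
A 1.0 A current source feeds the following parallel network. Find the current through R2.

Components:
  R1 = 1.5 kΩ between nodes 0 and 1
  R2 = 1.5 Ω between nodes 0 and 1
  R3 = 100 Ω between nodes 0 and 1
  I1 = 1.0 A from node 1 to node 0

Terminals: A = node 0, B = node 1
All resistors sit directly between nodes 0 and 1, so they are in parallel and share one voltage V; the full source current 1 A splits among them.
1/R_par = 1/1500 + 1/1.5 + 1/100 = 0.6773 S  =>  R_par = 1.476 Ω
V = I × R_par = 1 × 1.476 = 1.476 V
I_R2 = V/R2 = 1.476/1.5 = 0.9843 A

Final answer: 0.9843 A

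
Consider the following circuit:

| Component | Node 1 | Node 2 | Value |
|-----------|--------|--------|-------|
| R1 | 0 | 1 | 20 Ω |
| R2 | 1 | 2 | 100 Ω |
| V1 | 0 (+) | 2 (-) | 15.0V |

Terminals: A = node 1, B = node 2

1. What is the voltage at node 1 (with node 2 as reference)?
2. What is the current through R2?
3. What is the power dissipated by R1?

Nodal analysis, taking node 2 as the 0 V reference.
Source V1 fixes V_0 = 15 V.
KCL at each unknown node (sum of currents leaving = 0; resistances in Ω):
  Node 1: (V_1 - 15)/20 + (V_1 - 0)/100 = 0
Collecting terms: 0.06 × V_1 = 0.75  =>  V_1 = 12.5 V
Part 1:
  Read off the nodal solution: V_1 = 12.5 V
Part 2:
  I_R2 = (V_1 - V_2)/R2 = (12.5 - 0)/100 = 0.125 A
  Magnitude: I_R2 = 0.125 A
Part 3:
  I_R1 = (V_0 - V_1)/R1 = (15 - 12.5)/20 = 0.125 A
  P_R1 = I_R1² × R1 = (0.125)² × 20 = 0.3125 W

Final answers:
1. V_1 = 12.5 V
2. I_R2 = 0.125 A
3. P_R1 = 0.3125 W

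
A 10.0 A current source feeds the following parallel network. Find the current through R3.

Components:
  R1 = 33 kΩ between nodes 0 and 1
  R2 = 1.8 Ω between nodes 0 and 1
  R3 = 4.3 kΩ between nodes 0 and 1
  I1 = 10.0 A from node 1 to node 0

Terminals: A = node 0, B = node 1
All resistors sit directly between nodes 0 and 1, so they are in parallel and share one voltage V; the full source current 10 A splits among them.
1/R_par = 1/33000 + 1/1.8 + 1/4300 = 0.5558 S  =>  R_par = 1.799 Ω
V = I × R_par = 10 × 1.799 = 17.99 V
I_R3 = V/R3 = 17.99/4300 = 0.004184 A

Final answer: 0.004184 A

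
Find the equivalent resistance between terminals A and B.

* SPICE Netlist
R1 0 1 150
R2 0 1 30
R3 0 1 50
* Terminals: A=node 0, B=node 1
Reduce the network between node 0 (A) and node 1 (B) by series/parallel combination:
  Rp1 = R1 ‖ R2 ‖ R3 (parallel, all between nodes 0 and 1) = 1/(1/150 + 1/30 + 1/50) = 16.67 Ω
R_eq = 16.67 Ω

Final answer: 16.67 Ω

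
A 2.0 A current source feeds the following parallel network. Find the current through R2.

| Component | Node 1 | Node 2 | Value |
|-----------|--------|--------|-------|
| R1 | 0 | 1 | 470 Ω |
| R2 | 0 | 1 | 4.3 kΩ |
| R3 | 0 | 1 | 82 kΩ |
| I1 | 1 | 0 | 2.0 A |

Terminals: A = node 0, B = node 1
All resistors sit directly between nodes 0 and 1, so they are in parallel and share one voltage V; the full source current 2 A splits among them.
1/R_par = 1/470 + 1/4300 + 1/82000 = 0.002372 S  =>  R_par = 421.5 Ω
V = I × R_par = 2 × 421.5 = 843 V
I_R2 = V/R2 = 843/4300 = 0.1961 A

Final answer: 0.1961 A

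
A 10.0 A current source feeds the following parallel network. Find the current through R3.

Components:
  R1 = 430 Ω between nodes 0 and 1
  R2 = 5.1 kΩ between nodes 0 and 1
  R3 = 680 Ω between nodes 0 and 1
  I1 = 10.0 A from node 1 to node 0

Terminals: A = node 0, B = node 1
All resistors sit directly between nodes 0 and 1, so they are in parallel and share one voltage V; the full source current 10 A splits among them.
1/R_par = 1/430 + 1/5100 + 1/680 = 0.003992 S  =>  R_par = 250.5 Ω
V = I × R_par = 10 × 250.5 = 2505 V
I_R3 = V/R3 = 2505/680 = 3.684 A

Final answer: 3.684 A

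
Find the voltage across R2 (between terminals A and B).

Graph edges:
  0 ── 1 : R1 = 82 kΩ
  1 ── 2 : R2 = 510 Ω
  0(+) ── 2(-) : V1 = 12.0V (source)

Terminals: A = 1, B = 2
R1 and R2 are in series across V1 (node 0 → node 1 → node 2), and the output A–B is taken across R2, so this is a voltage divider.
Series current: I = V1/(R1 + R2) = 12/(82000 + 510) = 12/82510 = 0.0001454 A
V_R2 = I × R2 = V1 × R2/(R1 + R2) = 12 × 510/82510 = 0.07417 V

Final answer: 0.07417 V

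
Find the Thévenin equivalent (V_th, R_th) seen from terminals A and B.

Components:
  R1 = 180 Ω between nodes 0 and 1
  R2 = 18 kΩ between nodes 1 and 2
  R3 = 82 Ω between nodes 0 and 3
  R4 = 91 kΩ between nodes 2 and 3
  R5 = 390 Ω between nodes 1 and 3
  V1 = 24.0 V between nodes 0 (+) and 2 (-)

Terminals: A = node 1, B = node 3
Step 1 — V_th is the open-circuit voltage V_A - V_B (nothing connected across the terminals).
Nodal analysis, taking node 2 as the 0 V reference.
Source V1 fixes V_0 = 24 V.
KCL at each unknown node (sum of currents leaving = 0; resistances in Ω):
  Node 1: (V_1 - 24)/180 + (V_1 - 0)/18000 + (V_1 - V_3)/390 = 0
  Node 3: (V_3 - 24)/82 + (V_3 - 0)/91000 + (V_3 - V_1)/390 = 0
Collecting terms (coefficients in siemens):
  0.008175·V_1 - 0.002564·V_3 = 0.1333
  0.01477·V_3 - 0.002564·V_1 = 0.2927
Determinant D = (0.008175)(0.01477) - (-0.002564)(-0.002564) = 0.0001142
V_1 = [(0.1333)(0.01477) - (-0.002564)(0.2927)]/D = 23.82 V
V_3 = [(0.008175)(0.2927) - (0.1333)(-0.002564)]/D = 23.95 V
V_th = V_1 - V_3 = 23.82 - 23.95 = -0.1296 V
Step 2 — R_th: zero the source — replace V1 by a short circuit (node 2 merges into node 0) — and find the resistance seen between A (node 1) and B (node 3).
Reduce the network between node 1 (A) and node 3 (B) by series/parallel combination:
  Rp1 = R1 ‖ R2 (parallel, both between nodes 0 and 1) = 1/(1/180 + 1/18000) = 178.2 Ω
  Rp2 = R3 ‖ R4 (parallel, both between nodes 0 and 3) = 1/(1/82 + 1/91000) = 81.93 Ω
  Rs1 = Rp1 + Rp2 (series, joined only at node 0) = 178.2 + 81.93 = 260.1 Ω
  Rp3 = R5 ‖ Rs1 (parallel, both between nodes 1 and 3) = 1/(1/390 + 1/260.1) = 156.1 Ω
R_th = 156.1 Ω

Final answer: V_th = -0.1296 V, R_th = 156.1 Ω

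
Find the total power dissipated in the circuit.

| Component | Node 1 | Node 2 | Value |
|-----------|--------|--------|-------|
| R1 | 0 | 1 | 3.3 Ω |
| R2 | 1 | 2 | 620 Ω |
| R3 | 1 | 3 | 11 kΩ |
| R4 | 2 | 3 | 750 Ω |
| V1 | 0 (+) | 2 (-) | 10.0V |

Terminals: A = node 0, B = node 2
Nodal analysis, taking node 2 as the 0 V reference.
Source V1 fixes V_0 = 10 V.
KCL at each unknown node (sum of currents leaving = 0; resistances in Ω):
  Node 1: (V_1 - 10)/3.3 + (V_1 - 0)/620 + (V_1 - V_3)/11000 = 0
  Node 3: (V_3 - V_1)/11000 + (V_3 - 0)/750 = 0
Collecting terms (coefficients in siemens):
  0.3047·V_1 - 0.00009091·V_3 = 3.03
  0.001424·V_3 - 0.00009091·V_1 = 0
Determinant D = (0.3047)(0.001424) - (-0.00009091)(-0.00009091) = 0.000434
V_1 = [(3.03)(0.001424) - (-0.00009091)(0)]/D = 9.944 V
V_3 = [(0.3047)(0) - (3.03)(-0.00009091)]/D = 0.6347 V
Power in each resistor, P = (ΔV)²/R:
  P_R1 = (10 - 9.944)²/3.3 = 0.0009409 W
  P_R2 = (9.944 - 0)²/620 = 0.1595 W
  P_R3 = (9.944 - 0.6347)²/11000 = 0.007879 W
  P_R4 = (0 - 0.6347)²/750 = 0.0005372 W
P_total = P_R1 + P_R2 + P_R3 + P_R4 = 0.1689 W

Final answer: 0.1689 W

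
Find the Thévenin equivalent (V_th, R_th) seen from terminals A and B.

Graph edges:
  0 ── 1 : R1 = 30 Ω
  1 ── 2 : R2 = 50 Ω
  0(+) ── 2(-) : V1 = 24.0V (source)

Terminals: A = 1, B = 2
Step 1 — V_th is the open-circuit voltage V_A - V_B (nothing connected across the terminals).
Nodal analysis, taking node 2 as the 0 V reference.
Source V1 fixes V_0 = 24 V.
KCL at each unknown node (sum of currents leaving = 0; resistances in Ω):
  Node 1: (V_1 - 24)/30 + (V_1 - 0)/50 = 0
Collecting terms: 0.05333 × V_1 = 0.8  =>  V_1 = 15 V
V_th = V_1 - V_2 = 15 - 0 = 15 V
Step 2 — R_th: zero the source — replace V1 by a short circuit (node 2 merges into node 0) — and find the resistance seen between A (node 1) and B (node 0).
Reduce the network between node 1 (A) and node 0 (B) by series/parallel combination:
  Rp1 = R1 ‖ R2 (parallel, both between nodes 0 and 1) = 1/(1/30 + 1/50) = 18.75 Ω
R_th = 18.75 Ω

Final answer: V_th = 15 V, R_th = 18.75 Ω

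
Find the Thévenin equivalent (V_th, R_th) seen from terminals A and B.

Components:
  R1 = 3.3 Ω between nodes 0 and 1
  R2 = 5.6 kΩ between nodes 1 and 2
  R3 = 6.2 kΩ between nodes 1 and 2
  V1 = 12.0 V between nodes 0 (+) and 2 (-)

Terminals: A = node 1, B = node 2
Step 1 — V_th is the open-circuit voltage V_A - V_B (nothing connected across the terminals).
Nodal analysis, taking node 2 as the 0 V reference.
Source V1 fixes V_0 = 12 V.
KCL at each unknown node (sum of currents leaving = 0; resistances in Ω):
  Node 1: (V_1 - 12)/3.3 + (V_1 - 0)/5600 + (V_1 - 0)/6200 = 0
Collecting terms: 0.3034 × V_1 = 3.636  =>  V_1 = 11.99 V
V_th = V_1 - V_2 = 11.99 - 0 = 11.99 V
Step 2 — R_th: zero the source — replace V1 by a short circuit (node 2 merges into node 0) — and find the resistance seen between A (node 1) and B (node 0).
Reduce the network between node 1 (A) and node 0 (B) by series/parallel combination:
  Rp1 = R1 ‖ R2 ‖ R3 (parallel, all between nodes 0 and 1) = 1/(1/3.3 + 1/5600 + 1/6200) = 3.296 Ω
R_th = 3.296 Ω

Final answer: V_th = 11.99 V, R_th = 3.296 Ω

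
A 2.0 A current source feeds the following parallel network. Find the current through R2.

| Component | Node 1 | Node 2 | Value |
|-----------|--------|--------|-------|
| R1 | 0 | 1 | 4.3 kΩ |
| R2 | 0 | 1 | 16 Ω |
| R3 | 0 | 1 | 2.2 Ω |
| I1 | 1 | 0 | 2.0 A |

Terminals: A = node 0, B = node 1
All resistors sit directly between nodes 0 and 1, so they are in parallel and share one voltage V; the full source current 2 A splits among them.
1/R_par = 1/4300 + 1/16 + 1/2.2 = 0.5173 S  =>  R_par = 1.933 Ω
V = I × R_par = 2 × 1.933 = 3.866 V
I_R2 = V/R2 = 3.866/16 = 0.2416 A

Final answer: 0.2416 A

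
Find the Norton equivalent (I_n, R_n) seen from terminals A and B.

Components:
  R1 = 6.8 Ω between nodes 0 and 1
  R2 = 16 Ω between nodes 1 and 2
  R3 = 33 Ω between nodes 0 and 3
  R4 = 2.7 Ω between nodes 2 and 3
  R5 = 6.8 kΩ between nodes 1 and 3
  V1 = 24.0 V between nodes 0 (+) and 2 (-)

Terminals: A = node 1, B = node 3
Find the Thévenin equivalent first; then I_n = V_th/R_th and R_n = R_th.
Step 1 — V_th is the open-circuit voltage V_A - V_B (nothing connected across the terminals).
Nodal analysis, taking node 2 as the 0 V reference.
Source V1 fixes V_0 = 24 V.
KCL at each unknown node (sum of currents leaving = 0; resistances in Ω):
  Node 1: (V_1 - 24)/6.8 + (V_1 - 0)/16 + (V_1 - V_3)/6800 = 0
  Node 3: (V_3 - 24)/33 + (V_3 - 0)/2.7 + (V_3 - V_1)/6800 = 0
Collecting terms (coefficients in siemens):
  0.2097·V_1 - 0.0001471·V_3 = 3.529
  0.4008·V_3 - 0.0001471·V_1 = 0.7273
Determinant D = (0.2097)(0.4008) - (-0.0001471)(-0.0001471) = 0.08405
V_1 = [(3.529)(0.4008) - (-0.0001471)(0.7273)]/D = 16.83 V
V_3 = [(0.2097)(0.7273) - (3.529)(-0.0001471)]/D = 1.821 V
V_th = V_1 - V_3 = 16.83 - 1.821 = 15.01 V
Step 2 — R_th: zero the source — replace V1 by a short circuit (node 2 merges into node 0) — and find the resistance seen between A (node 1) and B (node 3).
Reduce the network between node 1 (A) and node 3 (B) by series/parallel combination:
  Rp1 = R1 ‖ R2 (parallel, both between nodes 0 and 1) = 1/(1/6.8 + 1/16) = 4.772 Ω
  Rp2 = R3 ‖ R4 (parallel, both between nodes 0 and 3) = 1/(1/33 + 1/2.7) = 2.496 Ω
  Rs1 = Rp1 + Rp2 (series, joined only at node 0) = 4.772 + 2.496 = 7.268 Ω
  Rp3 = R5 ‖ Rs1 (parallel, both between nodes 1 and 3) = 1/(1/6800 + 1/7.268) = 7.26 Ω
R_th = 7.26 Ω
I_n = V_th/R_th = 15.01/7.26 = 2.068 A, and R_n = R_th = 7.26 Ω

Final answer: I_n = 2.068 A, R_n = 7.26 Ω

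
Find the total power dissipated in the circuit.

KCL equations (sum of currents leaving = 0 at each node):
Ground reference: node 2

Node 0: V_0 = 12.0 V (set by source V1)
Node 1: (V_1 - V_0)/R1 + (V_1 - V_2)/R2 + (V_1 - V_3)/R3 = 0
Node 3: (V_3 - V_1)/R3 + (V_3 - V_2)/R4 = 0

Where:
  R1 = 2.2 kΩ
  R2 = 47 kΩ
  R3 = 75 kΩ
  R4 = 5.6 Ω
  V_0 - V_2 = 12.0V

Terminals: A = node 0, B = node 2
Nodal analysis, taking node 2 as the 0 V reference.
Source V1 fixes V_0 = 12 V.
KCL at each unknown node (sum of currents leaving = 0; resistances in Ω):
  Node 1: (V_1 - 12)/2200 + (V_1 - 0)/47000 + (V_1 - V_3)/75000 = 0
  Node 3: (V_3 - V_1)/75000 + (V_3 - 0)/5.6 = 0
Collecting terms (coefficients in siemens):
  0.0004892·V_1 - 0.00001333·V_3 = 0.005455
  0.1786·V_3 - 0.00001333·V_1 = 0
Determinant D = (0.0004892)(0.1786) - (-0.00001333)(-0.00001333) = 0.00008736
V_1 = [(0.005455)(0.1786) - (-0.00001333)(0)]/D = 11.15 V
V_3 = [(0.0004892)(0) - (0.005455)(-0.00001333)]/D = 0.0008325 V
Power in each resistor, P = (ΔV)²/R:
  P_R1 = (12 - 11.15)²/2200 = 0.0003277 W
  P_R2 = (11.15 - 0)²/47000 = 0.002646 W
  P_R3 = (11.15 - 0.0008325)²/75000 = 0.001658 W
  P_R4 = (0 - 0.0008325)²/5.6 = 0.0000001238 W
P_total = P_R1 + P_R2 + P_R3 + P_R4 = 0.004631 W

Final answer: 0.004631 W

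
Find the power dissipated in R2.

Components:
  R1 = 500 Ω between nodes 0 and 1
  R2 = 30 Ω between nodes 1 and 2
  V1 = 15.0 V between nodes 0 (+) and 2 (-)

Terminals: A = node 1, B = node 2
Nodal analysis, taking node 2 as the 0 V reference.
Source V1 fixes V_0 = 15 V.
KCL at each unknown node (sum of currents leaving = 0; resistances in Ω):
  Node 1: (V_1 - 15)/500 + (V_1 - 0)/30 = 0
Collecting terms: 0.03533 × V_1 = 0.03  =>  V_1 = 0.8491 V
I_R2 = (V_1 - V_2)/R2 = (0.8491 - 0)/30 = 0.0283 A
P_R2 = I_R2² × R2 = (0.0283)² × 30 = 0.02403 W

Final answer: 0.02403 W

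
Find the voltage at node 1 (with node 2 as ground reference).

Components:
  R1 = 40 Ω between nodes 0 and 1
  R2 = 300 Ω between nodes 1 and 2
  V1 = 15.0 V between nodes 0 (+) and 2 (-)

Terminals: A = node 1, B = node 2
Nodal analysis, taking node 2 as the 0 V reference.
Source V1 fixes V_0 = 15 V.
KCL at each unknown node (sum of currents leaving = 0; resistances in Ω):
  Node 1: (V_1 - 15)/40 + (V_1 - 0)/300 = 0
Collecting terms: 0.02833 × V_1 = 0.375  =>  V_1 = 13.24 V
The requested potential is V_1 = 13.24 V.

Final answer: V_1 = 13.24 V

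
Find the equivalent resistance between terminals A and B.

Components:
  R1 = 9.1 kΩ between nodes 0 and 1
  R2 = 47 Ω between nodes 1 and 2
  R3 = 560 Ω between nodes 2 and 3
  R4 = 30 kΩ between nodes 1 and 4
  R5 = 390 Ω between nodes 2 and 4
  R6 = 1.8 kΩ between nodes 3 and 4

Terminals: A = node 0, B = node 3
The network is not a plain series/parallel combination. Inject a 1 A test current into terminal A (node 0) and return it from terminal B (node 3); then R_eq = V_A / (1 A).
Nodal analysis, taking node 3 as the 0 V reference.
Current source I_test pushes 1 A into node 0 and draws it out of node 3.
KCL at each unknown node (sum of currents leaving = 0; resistances in Ω):
  Node 0: (V_0 - V_1)/9100 - 1 = 0
  Node 1: (V_1 - V_0)/9100 + (V_1 - V_2)/47 + (V_1 - V_4)/30000 = 0
  Node 2: (V_2 - V_1)/47 + (V_2 - 0)/560 + (V_2 - V_4)/390 = 0
  Node 4: (V_4 - V_1)/30000 + (V_4 - V_2)/390 + (V_4 - 0)/1800 = 0
Collecting terms (coefficients in siemens):
  0.0001099·V_0 - 0.0001099·V_1 = 1
  0.02142·V_1 - 0.0001099·V_0 - 0.02128·V_2 - 0.00003333·V_4 = 0
  0.02563·V_2 - 0.02128·V_1 - 0.002564·V_4 = 0
  0.003153·V_4 - 0.00003333·V_1 - 0.002564·V_2 = 0
Solving these 4 simultaneous equations (Gaussian elimination) gives:
  V_0 = 9592 V, V_1 = 492.4 V, V_2 = 445.6 V, V_4 = 367.6 V
R_eq = V_0 / 1 A = 9592 Ω = 9.592 kΩ

Final answer: 9.592 kΩ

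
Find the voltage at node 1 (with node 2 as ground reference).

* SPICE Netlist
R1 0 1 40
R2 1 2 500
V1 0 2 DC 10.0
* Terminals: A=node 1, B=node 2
Nodal analysis, taking node 2 as the 0 V reference.
Source V1 fixes V_0 = 10 V.
KCL at each unknown node (sum of currents leaving = 0; resistances in Ω):
  Node 1: (V_1 - 10)/40 + (V_1 - 0)/500 = 0
Collecting terms: 0.027 × V_1 = 0.25  =>  V_1 = 9.259 V
The requested potential is V_1 = 9.259 V.

Final answer: V_1 = 9.259 V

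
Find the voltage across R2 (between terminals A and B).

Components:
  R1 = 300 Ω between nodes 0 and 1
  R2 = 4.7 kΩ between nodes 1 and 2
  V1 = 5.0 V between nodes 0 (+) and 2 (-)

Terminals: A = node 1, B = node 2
R1 and R2 are in series across V1 (node 0 → node 1 → node 2), and the output A–B is taken across R2, so this is a voltage divider.
Series current: I = V1/(R1 + R2) = 5/(300 + 4700) = 5/5000 = 0.001 A
V_R2 = I × R2 = V1 × R2/(R1 + R2) = 5 × 4700/5000 = 4.7 V

Final answer: 4.7 V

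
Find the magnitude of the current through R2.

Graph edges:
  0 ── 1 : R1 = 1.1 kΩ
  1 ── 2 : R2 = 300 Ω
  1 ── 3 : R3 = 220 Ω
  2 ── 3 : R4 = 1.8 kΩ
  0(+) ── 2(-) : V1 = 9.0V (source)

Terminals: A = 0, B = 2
Nodal analysis, taking node 2 as the 0 V reference.
Source V1 fixes V_0 = 9 V.
KCL at each unknown node (sum of currents leaving = 0; resistances in Ω):
  Node 1: (V_1 - 9)/1100 + (V_1 - 0)/300 + (V_1 - V_3)/220 = 0
  Node 3: (V_3 - V_1)/220 + (V_3 - 0)/1800 = 0
Collecting terms (coefficients in siemens):
  0.008788·V_1 - 0.004545·V_3 = 0.008182
  0.005101·V_3 - 0.004545·V_1 = 0
Determinant D = (0.008788)(0.005101) - (-0.004545)(-0.004545) = 0.00002417
V_1 = [(0.008182)(0.005101) - (-0.004545)(0)]/D = 1.727 V
V_3 = [(0.008788)(0) - (0.008182)(-0.004545)]/D = 1.539 V
I_R2 = (V_1 - V_2)/R2 = (1.727 - 0)/300 = 0.005757 A
|I_R2| = 0.005757 A

Final answer: |I_R2| = 0.005757 A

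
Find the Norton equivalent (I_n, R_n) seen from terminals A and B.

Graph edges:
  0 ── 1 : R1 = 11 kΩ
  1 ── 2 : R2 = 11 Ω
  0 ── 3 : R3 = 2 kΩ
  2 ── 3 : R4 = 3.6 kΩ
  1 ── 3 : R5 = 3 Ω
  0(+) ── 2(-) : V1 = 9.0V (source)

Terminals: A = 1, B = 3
Find the Thévenin equivalent first; then I_n = V_th/R_th and R_n = R_th.
Step 1 — V_th is the open-circuit voltage V_A - V_B (nothing connected across the terminals).
Nodal analysis, taking node 2 as the 0 V reference.
Source V1 fixes V_0 = 9 V.
KCL at each unknown node (sum of currents leaving = 0; resistances in Ω):
  Node 1: (V_1 - 9)/11000 + (V_1 - 0)/11 + (V_1 - V_3)/3 = 0
  Node 3: (V_3 - 9)/2000 + (V_3 - 0)/3600 + (V_3 - V_1)/3 = 0
Collecting terms (coefficients in siemens):
  0.4243·V_1 - 0.3333·V_3 = 0.0008182
  0.3341·V_3 - 0.3333·V_1 = 0.0045
Determinant D = (0.4243)(0.3341) - (-0.3333)(-0.3333) = 0.03066
V_1 = [(0.0008182)(0.3341) - (-0.3333)(0.0045)]/D = 0.05783 V
V_3 = [(0.4243)(0.0045) - (0.0008182)(-0.3333)]/D = 0.07117 V
V_th = V_1 - V_3 = 0.05783 - 0.07117 = -0.01333 V
Step 2 — R_th: zero the source — replace V1 by a short circuit (node 2 merges into node 0) — and find the resistance seen between A (node 1) and B (node 3).
Reduce the network between node 1 (A) and node 3 (B) by series/parallel combination:
  Rp1 = R1 ‖ R2 (parallel, both between nodes 0 and 1) = 1/(1/11000 + 1/11) = 10.99 Ω
  Rp2 = R3 ‖ R4 (parallel, both between nodes 0 and 3) = 1/(1/2000 + 1/3600) = 1286 Ω
  Rs1 = Rp1 + Rp2 (series, joined only at node 0) = 10.99 + 1286 = 1297 Ω
  Rp3 = R5 ‖ Rs1 (parallel, both between nodes 1 and 3) = 1/(1/3 + 1/1297) = 2.993 Ω
R_th = 2.993 Ω
I_n = V_th/R_th = -0.01333/2.993 = -0.004455 A, and R_n = R_th = 2.993 Ω

Final answer: I_n = -0.004455 A, R_n = 2.993 Ω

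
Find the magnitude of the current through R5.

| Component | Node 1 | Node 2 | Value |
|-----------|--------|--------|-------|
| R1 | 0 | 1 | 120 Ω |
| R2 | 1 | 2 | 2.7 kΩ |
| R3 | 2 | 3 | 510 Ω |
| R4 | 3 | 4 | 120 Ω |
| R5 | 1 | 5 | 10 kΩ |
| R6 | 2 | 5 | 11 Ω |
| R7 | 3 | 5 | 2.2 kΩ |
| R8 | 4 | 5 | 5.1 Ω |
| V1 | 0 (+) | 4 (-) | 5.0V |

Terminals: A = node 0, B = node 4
Nodal analysis, taking node 4 as the 0 V reference.
Source V1 fixes V_0 = 5 V.
KCL at each unknown node (sum of currents leaving = 0; resistances in Ω):
  Node 1: (V_1 - 5)/120 + (V_1 - V_2)/2700 + (V_1 - V_5)/10000 = 0
  Node 2: (V_2 - V_1)/2700 + (V_2 - V_3)/510 + (V_2 - V_5)/11 = 0
  Node 3: (V_3 - V_2)/510 + (V_3 - 0)/120 + (V_3 - V_5)/2200 = 0
  Node 5: (V_5 - V_1)/10000 + (V_5 - V_2)/11 + (V_5 - V_3)/2200 + (V_5 - 0)/5.1 = 0
Collecting terms (coefficients in siemens):
  0.008804·V_1 - 0.0003704·V_2 - 0.0001·V_5 = 0.04167
  0.09324·V_2 - 0.0003704·V_1 - 0.001961·V_3 - 0.09091·V_5 = 0
  0.01075·V_3 - 0.001961·V_2 - 0.0004545·V_5 = 0
  0.2875·V_5 - 0.0001·V_1 - 0.09091·V_2 - 0.0004545·V_3 = 0
Solving these 4 simultaneous equations (Gaussian elimination) gives:
  V_1 = 4.734 V, V_2 = 0.0297 V, V_3 = 0.005885 V, V_5 = 0.01105 V
I_R5 = (V_1 - V_5)/R5 = (4.734 - 0.01105)/10000 = 0.0004723 A
|I_R5| = 0.0004723 A

Final answer: |I_R5| = 0.0004723 A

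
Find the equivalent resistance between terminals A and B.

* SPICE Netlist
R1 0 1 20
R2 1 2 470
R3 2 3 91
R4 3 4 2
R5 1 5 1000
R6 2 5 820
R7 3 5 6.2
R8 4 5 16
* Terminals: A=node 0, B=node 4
The network is not a plain series/parallel combination. Inject a 1 A test current into terminal A (node 0) and return it from terminal B (node 4); then R_eq = V_A / (1 A).
Nodal analysis, taking node 4 as the 0 V reference.
Current source I_test pushes 1 A into node 0 and draws it out of node 4.
KCL at each unknown node (sum of currents leaving = 0; resistances in Ω):
  Node 0: (V_0 - V_1)/20 - 1 = 0
  Node 1: (V_1 - V_0)/20 + (V_1 - V_2)/470 + (V_1 - V_5)/1000 = 0
  Node 2: (V_2 - V_1)/470 + (V_2 - V_3)/91 + (V_2 - V_5)/820 = 0
  Node 3: (V_3 - V_2)/91 + (V_3 - 0)/2 + (V_3 - V_5)/6.2 = 0
  Node 5: (V_5 - V_1)/1000 + (V_5 - V_2)/820 + (V_5 - V_3)/6.2 + (V_5 - 0)/16 = 0
Collecting terms (coefficients in siemens):
  0.05·V_0 - 0.05·V_1 = 1
  0.05313·V_1 - 0.05·V_0 - 0.002128·V_2 - 0.001·V_5 = 0
  0.01434·V_2 - 0.002128·V_1 - 0.01099·V_3 - 0.00122·V_5 = 0
  0.6723·V_3 - 0.01099·V_2 - 0.1613·V_5 = 0
  0.226·V_5 - 0.001·V_1 - 0.00122·V_2 - 0.1613·V_3 = 0
Solving these 5 simultaneous equations (Gaussian elimination) gives:
  V_0 = 377.8 V, V_1 = 357.8 V, V_2 = 54.61 V, V_3 = 1.621 V
  V_5 = 3.035 V
R_eq = V_0 / 1 A = 377.8 Ω

Final answer: 377.8 Ω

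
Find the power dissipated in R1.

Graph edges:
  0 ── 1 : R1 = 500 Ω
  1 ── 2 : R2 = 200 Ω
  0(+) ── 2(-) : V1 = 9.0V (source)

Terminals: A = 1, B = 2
Nodal analysis, taking node 2 as the 0 V reference.
Source V1 fixes V_0 = 9 V.
KCL at each unknown node (sum of currents leaving = 0; resistances in Ω):
  Node 1: (V_1 - 9)/500 + (V_1 - 0)/200 = 0
Collecting terms: 0.007 × V_1 = 0.018  =>  V_1 = 2.571 V
I_R1 = (V_0 - V_1)/R1 = (9 - 2.571)/500 = 0.01286 A
P_R1 = I_R1² × R1 = (0.01286)² × 500 = 0.08265 W

Final answer: 0.08265 W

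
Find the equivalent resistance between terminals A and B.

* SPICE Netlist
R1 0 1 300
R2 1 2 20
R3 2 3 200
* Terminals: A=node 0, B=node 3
Reduce the network between node 0 (A) and node 3 (B) by series/parallel combination:
  Rs1 = R1 + R2 (series, joined only at node 1) = 300 + 20 = 320 Ω
  Rs2 = R3 + Rs1 (series, joined only at node 2) = 200 + 320 = 520 Ω
R_eq = 520 Ω

Final answer: 520 Ω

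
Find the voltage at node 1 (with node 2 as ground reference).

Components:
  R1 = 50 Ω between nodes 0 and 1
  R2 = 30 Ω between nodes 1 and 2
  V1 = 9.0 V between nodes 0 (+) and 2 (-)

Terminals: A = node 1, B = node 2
Nodal analysis, taking node 2 as the 0 V reference.
Source V1 fixes V_0 = 9 V.
KCL at each unknown node (sum of currents leaving = 0; resistances in Ω):
  Node 1: (V_1 - 9)/50 + (V_1 - 0)/30 = 0
Collecting terms: 0.05333 × V_1 = 0.18  =>  V_1 = 3.375 V
The requested potential is V_1 = 3.375 V.

Final answer: V_1 = 3.375 V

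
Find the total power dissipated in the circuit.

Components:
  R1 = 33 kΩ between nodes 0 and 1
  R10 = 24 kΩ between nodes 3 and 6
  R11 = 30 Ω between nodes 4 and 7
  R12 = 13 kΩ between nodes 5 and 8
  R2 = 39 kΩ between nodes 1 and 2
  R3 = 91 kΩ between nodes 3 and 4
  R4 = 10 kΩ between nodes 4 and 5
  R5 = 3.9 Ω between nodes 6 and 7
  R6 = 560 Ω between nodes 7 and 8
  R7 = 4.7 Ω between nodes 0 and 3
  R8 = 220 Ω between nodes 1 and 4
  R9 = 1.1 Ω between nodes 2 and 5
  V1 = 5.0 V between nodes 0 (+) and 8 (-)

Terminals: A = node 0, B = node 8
Nodal analysis, taking node 8 as the 0 V reference.
Source V1 fixes V_0 = 5 V.
KCL at each unknown node (sum of currents leaving = 0; resistances in Ω):
  Node 1: (V_1 - 5)/33000 + (V_1 - V_2)/39000 + (V_1 - V_4)/220 = 0
  Node 2: (V_2 - V_1)/39000 + (V_2 - V_5)/1.1 = 0
  Node 3: (V_3 - V_4)/91000 + (V_3 - 5)/4.7 + (V_3 - V_6)/24000 = 0
  Node 4: (V_4 - V_3)/91000 + (V_4 - V_5)/10000 + (V_4 - V_1)/220 + (V_4 - V_7)/30 = 0
  Node 5: (V_5 - V_4)/10000 + (V_5 - V_2)/1.1 + (V_5 - 0)/13000 = 0
  Node 6: (V_6 - V_7)/3.9 + (V_6 - V_3)/24000 = 0
  Node 7: (V_7 - V_6)/3.9 + (V_7 - 0)/560 + (V_7 - V_4)/30 = 0
Collecting terms (coefficients in siemens):
  0.004601·V_1 - 0.00002564·V_2 - 0.004545·V_4 = 0.0001515
  0.9091·V_2 - 0.00002564·V_1 - 0.9091·V_5 = 0
  0.2128·V_3 - 0.00001099·V_4 - 0.00004167·V_6 = 1.064
  0.03799·V_4 - 0.004545·V_1 - 0.00001099·V_3 - 0.0001·V_5 - 0.03333·V_7 = 0
  0.9093·V_5 - 0.9091·V_2 - 0.0001·V_4 = 0
  0.2565·V_6 - 0.00004167·V_3 - 0.2564·V_7 = 0
  0.2915·V_7 - 0.03333·V_4 - 0.2564·V_6 = 0
Solving these 7 simultaneous equations (Gaussian elimination) gives:
  V_1 = 0.2521 V, V_2 = 0.141 V, V_3 = 4.999 V, V_4 = 0.2211 V
  V_5 = 0.141 V, V_6 = 0.2163 V, V_7 = 0.2155 V
Power in each resistor, P = (ΔV)²/R:
  P_R1 = (5 - 0.2521)²/33000 = 0.0006831 W
  P_R2 = (0.2521 - 0.141)²/39000 = 0.0000003162 W
  P_R3 = (4.999 - 0.2211)²/91000 = 0.0002508 W
  P_R4 = (0.2211 - 0.141)²/10000 = 0.0000006403 W
  P_R5 = (0.2163 - 0.2155)²/3.9 = 0.0000001549 W
  P_R6 = (0.2155 - 0)²/560 = 0.00008292 W
  P_R7 = (5 - 4.999)²/4.7 = 0.0000002979 W
  P_R8 = (0.2521 - 0.2211)²/220 = 0.000004376 W
  P_R9 = (0.141 - 0.141)²/1.1 = 0.000000000008917 W
  P_R10 = (4.999 - 0.2163)²/24000 = 0.000953 W
  P_R11 = (0.2211 - 0.2155)²/30 = 0.000001033 W
  P_R12 = (0.141 - 0)²/13000 = 0.00000153 W
P_total = P_R1 + P_R2 + P_R3 + P_R4 + P_R5 + P_R6 + P_R7 + P_R8 + P_R9 + P_R10 + P_R11 + P_R12 = 0.001978 W

Final answer: 0.001978 W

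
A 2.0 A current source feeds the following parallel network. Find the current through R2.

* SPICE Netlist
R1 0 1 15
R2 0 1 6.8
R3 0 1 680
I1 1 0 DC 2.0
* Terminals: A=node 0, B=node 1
All resistors sit directly between nodes 0 and 1, so they are in parallel and share one voltage V; the full source current 2 A splits among them.
1/R_par = 1/15 + 1/6.8 + 1/680 = 0.2152 S  =>  R_par = 4.647 Ω
V = I × R_par = 2 × 4.647 = 9.294 V
I_R2 = V/R2 = 9.294/6.8 = 1.367 A

Final answer: 1.367 A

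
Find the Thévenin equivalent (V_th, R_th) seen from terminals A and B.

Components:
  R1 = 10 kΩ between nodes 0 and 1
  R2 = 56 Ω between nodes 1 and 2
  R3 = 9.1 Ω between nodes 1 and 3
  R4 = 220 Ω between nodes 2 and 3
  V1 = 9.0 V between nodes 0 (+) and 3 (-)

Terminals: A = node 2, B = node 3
Step 1 — V_th is the open-circuit voltage V_A - V_B (nothing connected across the terminals).
Nodal analysis, taking node 3 as the 0 V reference.
Source V1 fixes V_0 = 9 V.
KCL at each unknown node (sum of currents leaving = 0; resistances in Ω):
  Node 1: (V_1 - 9)/10000 + (V_1 - V_2)/56 + (V_1 - 0)/9.1 = 0
  Node 2: (V_2 - V_1)/56 + (V_2 - 0)/220 = 0
Collecting terms (coefficients in siemens):
  0.1278·V_1 - 0.01786·V_2 = 0.0009
  0.0224·V_2 - 0.01786·V_1 = 0
Determinant D = (0.1278)(0.0224) - (-0.01786)(-0.01786) = 0.002545
V_1 = [(0.0009)(0.0224) - (-0.01786)(0)]/D = 0.007922 V
V_2 = [(0.1278)(0) - (0.0009)(-0.01786)]/D = 0.006314 V
V_th = V_2 - V_3 = 0.006314 - 0 = 0.006314 V
Step 2 — R_th: zero the source — replace V1 by a short circuit (node 3 merges into node 0) — and find the resistance seen between A (node 2) and B (node 0).
Reduce the network between node 2 (A) and node 0 (B) by series/parallel combination:
  Rp1 = R1 ‖ R3 (parallel, both between nodes 0 and 1) = 1/(1/10000 + 1/9.1) = 9.092 Ω
  Rs1 = R2 + Rp1 (series, joined only at node 1) = 56 + 9.092 = 65.09 Ω
  Rp2 = R4 ‖ Rs1 (parallel, both between nodes 0 and 2) = 1/(1/220 + 1/65.09) = 50.23 Ω
R_th = 50.23 Ω

Final answer: V_th = 0.006314 V, R_th = 50.23 Ω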